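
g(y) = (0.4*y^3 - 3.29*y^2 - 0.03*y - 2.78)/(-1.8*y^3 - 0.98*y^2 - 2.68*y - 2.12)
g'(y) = (1.2*y^2 - 6.58*y - 0.03)/(-1.8*y^3 - 0.98*y^2 - 2.68*y - 2.12) + (5.4*y^2 + 1.96*y + 2.68)*(0.4*y^3 - 3.29*y^2 - 0.03*y - 2.78)/(-1.8*y^3 - 0.98*y^2 - 2.68*y - 2.12)^2 = (-4.44089209850063e-16*y^5 - 6.314*y^4 - 2.252*y^3 - 8.7682*y^2 + 8.5008*y - 7.3868)/(3.24*y^6 + 3.528*y^5 + 10.6084*y^4 + 12.8848*y^3 + 11.3376*y^2 + 11.3632*y + 4.4944)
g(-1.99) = -1.40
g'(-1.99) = -0.77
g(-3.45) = -0.84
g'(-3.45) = -0.20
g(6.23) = 0.07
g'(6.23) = -0.04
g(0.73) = 0.83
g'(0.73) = -0.30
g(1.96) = 0.50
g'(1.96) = -0.22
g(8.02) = 0.01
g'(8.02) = -0.03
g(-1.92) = -1.45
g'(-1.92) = -0.85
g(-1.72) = -1.66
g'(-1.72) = -1.20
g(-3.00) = -0.94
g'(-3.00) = -0.27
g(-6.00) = -0.56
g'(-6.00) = -0.06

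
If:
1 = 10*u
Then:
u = 1/10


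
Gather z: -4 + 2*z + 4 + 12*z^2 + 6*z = 12*z^2 + 8*z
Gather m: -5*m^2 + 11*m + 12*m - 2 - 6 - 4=-5*m^2 + 23*m - 12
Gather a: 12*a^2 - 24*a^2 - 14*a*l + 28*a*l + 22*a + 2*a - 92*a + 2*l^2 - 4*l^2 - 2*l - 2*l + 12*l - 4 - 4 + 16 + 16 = -12*a^2 + a*(14*l - 68) - 2*l^2 + 8*l + 24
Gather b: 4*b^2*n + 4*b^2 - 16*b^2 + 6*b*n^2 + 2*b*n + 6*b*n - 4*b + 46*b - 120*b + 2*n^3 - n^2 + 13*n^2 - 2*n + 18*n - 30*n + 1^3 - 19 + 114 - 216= b^2*(4*n - 12) + b*(6*n^2 + 8*n - 78) + 2*n^3 + 12*n^2 - 14*n - 120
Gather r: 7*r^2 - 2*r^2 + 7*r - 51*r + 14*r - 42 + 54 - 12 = 5*r^2 - 30*r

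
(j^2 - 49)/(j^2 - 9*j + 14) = (j + 7)/(j - 2)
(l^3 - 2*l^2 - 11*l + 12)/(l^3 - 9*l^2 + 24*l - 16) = (l + 3)/(l - 4)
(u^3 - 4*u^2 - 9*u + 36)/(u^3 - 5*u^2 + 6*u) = (u^2 - u - 12)/(u*(u - 2))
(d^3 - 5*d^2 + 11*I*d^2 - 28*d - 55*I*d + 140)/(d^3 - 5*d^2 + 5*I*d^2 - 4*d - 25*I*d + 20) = (d + 7*I)/(d + I)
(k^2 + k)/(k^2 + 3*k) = (k + 1)/(k + 3)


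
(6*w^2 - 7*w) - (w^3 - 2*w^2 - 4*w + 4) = -w^3 + 8*w^2 - 3*w - 4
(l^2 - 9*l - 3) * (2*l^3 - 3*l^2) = 2*l^5 - 21*l^4 + 21*l^3 + 9*l^2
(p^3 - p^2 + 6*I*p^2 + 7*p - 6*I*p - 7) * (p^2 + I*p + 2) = p^5 - p^4 + 7*I*p^4 + 3*p^3 - 7*I*p^3 - 3*p^2 + 19*I*p^2 + 14*p - 19*I*p - 14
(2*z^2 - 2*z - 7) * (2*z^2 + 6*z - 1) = 4*z^4 + 8*z^3 - 28*z^2 - 40*z + 7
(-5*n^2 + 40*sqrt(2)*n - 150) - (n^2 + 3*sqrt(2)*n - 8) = -6*n^2 + 37*sqrt(2)*n - 142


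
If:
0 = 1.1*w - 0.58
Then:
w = 0.53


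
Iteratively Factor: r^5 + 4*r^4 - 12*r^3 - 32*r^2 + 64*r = (r + 4)*(r^4 - 12*r^2 + 16*r) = r*(r + 4)*(r^3 - 12*r + 16) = r*(r - 2)*(r + 4)*(r^2 + 2*r - 8) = r*(r - 2)^2*(r + 4)*(r + 4)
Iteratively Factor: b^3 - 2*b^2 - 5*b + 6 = (b - 1)*(b^2 - b - 6) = (b - 3)*(b - 1)*(b + 2)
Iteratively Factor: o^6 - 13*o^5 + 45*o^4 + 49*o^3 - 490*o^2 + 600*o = (o - 2)*(o^5 - 11*o^4 + 23*o^3 + 95*o^2 - 300*o) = o*(o - 2)*(o^4 - 11*o^3 + 23*o^2 + 95*o - 300) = o*(o - 5)*(o - 2)*(o^3 - 6*o^2 - 7*o + 60) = o*(o - 5)*(o - 4)*(o - 2)*(o^2 - 2*o - 15) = o*(o - 5)*(o - 4)*(o - 2)*(o + 3)*(o - 5)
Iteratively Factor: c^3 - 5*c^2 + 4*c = (c - 4)*(c^2 - c) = c*(c - 4)*(c - 1)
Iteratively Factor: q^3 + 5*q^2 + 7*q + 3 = (q + 1)*(q^2 + 4*q + 3) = (q + 1)*(q + 3)*(q + 1)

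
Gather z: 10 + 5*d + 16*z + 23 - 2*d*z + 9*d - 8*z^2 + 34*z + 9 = 14*d - 8*z^2 + z*(50 - 2*d) + 42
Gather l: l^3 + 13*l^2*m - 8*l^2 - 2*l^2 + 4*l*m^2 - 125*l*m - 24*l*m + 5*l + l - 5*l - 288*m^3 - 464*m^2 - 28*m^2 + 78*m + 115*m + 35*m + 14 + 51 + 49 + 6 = l^3 + l^2*(13*m - 10) + l*(4*m^2 - 149*m + 1) - 288*m^3 - 492*m^2 + 228*m + 120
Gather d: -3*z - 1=-3*z - 1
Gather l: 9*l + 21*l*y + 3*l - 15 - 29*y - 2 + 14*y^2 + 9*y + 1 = l*(21*y + 12) + 14*y^2 - 20*y - 16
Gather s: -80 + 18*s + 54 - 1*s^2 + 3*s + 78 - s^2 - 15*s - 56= -2*s^2 + 6*s - 4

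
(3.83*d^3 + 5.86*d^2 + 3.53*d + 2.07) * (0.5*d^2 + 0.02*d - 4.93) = 1.915*d^5 + 3.0066*d^4 - 16.9997*d^3 - 27.7842*d^2 - 17.3615*d - 10.2051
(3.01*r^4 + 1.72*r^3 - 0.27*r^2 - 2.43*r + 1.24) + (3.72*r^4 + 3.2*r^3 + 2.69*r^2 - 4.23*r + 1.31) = 6.73*r^4 + 4.92*r^3 + 2.42*r^2 - 6.66*r + 2.55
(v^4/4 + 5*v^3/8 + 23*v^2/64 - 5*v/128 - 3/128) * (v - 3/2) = v^5/4 + v^4/4 - 37*v^3/64 - 37*v^2/64 + 9*v/256 + 9/256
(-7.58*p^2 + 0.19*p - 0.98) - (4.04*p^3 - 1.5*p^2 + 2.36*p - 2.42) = -4.04*p^3 - 6.08*p^2 - 2.17*p + 1.44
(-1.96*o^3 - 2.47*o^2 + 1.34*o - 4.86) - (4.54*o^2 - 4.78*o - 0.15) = -1.96*o^3 - 7.01*o^2 + 6.12*o - 4.71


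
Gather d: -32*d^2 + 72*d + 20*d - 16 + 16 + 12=-32*d^2 + 92*d + 12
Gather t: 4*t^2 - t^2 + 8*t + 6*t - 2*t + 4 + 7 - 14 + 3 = 3*t^2 + 12*t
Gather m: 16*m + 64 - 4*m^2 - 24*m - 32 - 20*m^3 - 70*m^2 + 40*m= -20*m^3 - 74*m^2 + 32*m + 32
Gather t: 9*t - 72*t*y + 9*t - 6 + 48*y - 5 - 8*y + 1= t*(18 - 72*y) + 40*y - 10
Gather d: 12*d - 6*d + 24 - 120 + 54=6*d - 42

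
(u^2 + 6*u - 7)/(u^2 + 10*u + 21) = (u - 1)/(u + 3)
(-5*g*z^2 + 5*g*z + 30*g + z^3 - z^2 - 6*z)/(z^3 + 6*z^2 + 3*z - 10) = (-5*g*z + 15*g + z^2 - 3*z)/(z^2 + 4*z - 5)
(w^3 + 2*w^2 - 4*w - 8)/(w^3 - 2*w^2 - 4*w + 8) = (w + 2)/(w - 2)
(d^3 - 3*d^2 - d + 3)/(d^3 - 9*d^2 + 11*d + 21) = (d - 1)/(d - 7)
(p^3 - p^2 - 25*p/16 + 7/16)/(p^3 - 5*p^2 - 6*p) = (p^2 - 2*p + 7/16)/(p*(p - 6))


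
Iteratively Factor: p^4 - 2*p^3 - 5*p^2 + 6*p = (p - 1)*(p^3 - p^2 - 6*p) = (p - 1)*(p + 2)*(p^2 - 3*p) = p*(p - 1)*(p + 2)*(p - 3)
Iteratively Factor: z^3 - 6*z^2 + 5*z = (z)*(z^2 - 6*z + 5) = z*(z - 1)*(z - 5)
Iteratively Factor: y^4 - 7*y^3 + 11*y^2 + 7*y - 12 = (y - 1)*(y^3 - 6*y^2 + 5*y + 12) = (y - 3)*(y - 1)*(y^2 - 3*y - 4) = (y - 4)*(y - 3)*(y - 1)*(y + 1)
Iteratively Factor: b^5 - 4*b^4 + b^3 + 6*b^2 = (b)*(b^4 - 4*b^3 + b^2 + 6*b) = b*(b - 3)*(b^3 - b^2 - 2*b) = b*(b - 3)*(b - 2)*(b^2 + b) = b^2*(b - 3)*(b - 2)*(b + 1)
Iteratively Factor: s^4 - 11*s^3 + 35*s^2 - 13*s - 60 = (s - 3)*(s^3 - 8*s^2 + 11*s + 20) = (s - 5)*(s - 3)*(s^2 - 3*s - 4) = (s - 5)*(s - 4)*(s - 3)*(s + 1)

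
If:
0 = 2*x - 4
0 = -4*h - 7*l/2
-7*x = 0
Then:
No Solution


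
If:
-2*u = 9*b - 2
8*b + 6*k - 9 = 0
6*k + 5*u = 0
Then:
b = 28/61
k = 325/366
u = -65/61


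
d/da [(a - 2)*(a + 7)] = 2*a + 5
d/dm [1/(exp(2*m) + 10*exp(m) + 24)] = 2*(-exp(m) - 5)*exp(m)/(exp(2*m) + 10*exp(m) + 24)^2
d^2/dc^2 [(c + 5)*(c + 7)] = 2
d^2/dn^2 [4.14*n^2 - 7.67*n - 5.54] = 8.28000000000000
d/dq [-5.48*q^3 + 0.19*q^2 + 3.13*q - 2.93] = -16.44*q^2 + 0.38*q + 3.13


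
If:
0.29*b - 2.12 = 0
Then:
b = 7.31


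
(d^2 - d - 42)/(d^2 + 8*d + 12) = (d - 7)/(d + 2)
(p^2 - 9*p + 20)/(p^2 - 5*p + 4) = (p - 5)/(p - 1)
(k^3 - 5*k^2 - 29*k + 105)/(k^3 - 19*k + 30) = (k - 7)/(k - 2)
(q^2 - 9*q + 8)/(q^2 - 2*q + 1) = (q - 8)/(q - 1)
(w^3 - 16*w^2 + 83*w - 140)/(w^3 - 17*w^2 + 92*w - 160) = (w - 7)/(w - 8)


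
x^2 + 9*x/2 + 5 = (x + 2)*(x + 5/2)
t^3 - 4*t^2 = t^2*(t - 4)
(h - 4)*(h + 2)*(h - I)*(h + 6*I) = h^4 - 2*h^3 + 5*I*h^3 - 2*h^2 - 10*I*h^2 - 12*h - 40*I*h - 48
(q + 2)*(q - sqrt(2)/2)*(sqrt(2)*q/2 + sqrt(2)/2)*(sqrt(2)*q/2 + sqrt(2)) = q^4/2 - sqrt(2)*q^3/4 + 5*q^3/2 - 5*sqrt(2)*q^2/4 + 4*q^2 - 2*sqrt(2)*q + 2*q - sqrt(2)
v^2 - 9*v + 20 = (v - 5)*(v - 4)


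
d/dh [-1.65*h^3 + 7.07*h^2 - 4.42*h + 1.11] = -4.95*h^2 + 14.14*h - 4.42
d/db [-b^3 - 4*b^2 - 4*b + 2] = -3*b^2 - 8*b - 4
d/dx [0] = 0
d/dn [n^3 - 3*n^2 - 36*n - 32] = 3*n^2 - 6*n - 36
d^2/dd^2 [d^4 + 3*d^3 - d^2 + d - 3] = 12*d^2 + 18*d - 2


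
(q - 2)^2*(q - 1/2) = q^3 - 9*q^2/2 + 6*q - 2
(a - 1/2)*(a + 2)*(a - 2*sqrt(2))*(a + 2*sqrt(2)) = a^4 + 3*a^3/2 - 9*a^2 - 12*a + 8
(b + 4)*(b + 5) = b^2 + 9*b + 20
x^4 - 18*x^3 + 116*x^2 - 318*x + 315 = (x - 7)*(x - 5)*(x - 3)^2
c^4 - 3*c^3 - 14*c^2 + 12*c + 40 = (c - 5)*(c - 2)*(c + 2)^2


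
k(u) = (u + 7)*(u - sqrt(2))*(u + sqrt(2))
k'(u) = (u + 7)*(u - sqrt(2)) + (u + 7)*(u + sqrt(2)) + (u - sqrt(2))*(u + sqrt(2)) = 3*u^2 + 14*u - 2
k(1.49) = 1.87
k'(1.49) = 25.52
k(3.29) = 90.80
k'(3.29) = 76.53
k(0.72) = -11.44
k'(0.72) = 9.64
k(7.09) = 680.10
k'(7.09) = 248.06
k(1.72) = 8.36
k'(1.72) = 30.96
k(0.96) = -8.58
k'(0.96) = 14.20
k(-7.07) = -3.36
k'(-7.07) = 48.97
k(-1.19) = -3.39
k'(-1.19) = -14.41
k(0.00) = -14.00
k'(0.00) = -2.00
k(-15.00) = -1784.00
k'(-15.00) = 463.00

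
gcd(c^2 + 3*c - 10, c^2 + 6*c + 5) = c + 5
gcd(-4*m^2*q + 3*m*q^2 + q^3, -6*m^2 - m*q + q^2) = 1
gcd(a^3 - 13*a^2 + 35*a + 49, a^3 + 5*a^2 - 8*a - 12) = a + 1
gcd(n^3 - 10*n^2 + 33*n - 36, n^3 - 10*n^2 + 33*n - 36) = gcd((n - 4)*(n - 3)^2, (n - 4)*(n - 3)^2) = n^3 - 10*n^2 + 33*n - 36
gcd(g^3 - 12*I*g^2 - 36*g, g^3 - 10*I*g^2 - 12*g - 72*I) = g^2 - 12*I*g - 36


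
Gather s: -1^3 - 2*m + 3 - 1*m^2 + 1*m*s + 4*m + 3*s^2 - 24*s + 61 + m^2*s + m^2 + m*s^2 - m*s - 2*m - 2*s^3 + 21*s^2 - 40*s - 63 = -2*s^3 + s^2*(m + 24) + s*(m^2 - 64)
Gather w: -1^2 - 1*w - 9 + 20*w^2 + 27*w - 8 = 20*w^2 + 26*w - 18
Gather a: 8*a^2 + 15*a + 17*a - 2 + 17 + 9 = 8*a^2 + 32*a + 24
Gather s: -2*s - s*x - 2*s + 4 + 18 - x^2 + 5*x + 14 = s*(-x - 4) - x^2 + 5*x + 36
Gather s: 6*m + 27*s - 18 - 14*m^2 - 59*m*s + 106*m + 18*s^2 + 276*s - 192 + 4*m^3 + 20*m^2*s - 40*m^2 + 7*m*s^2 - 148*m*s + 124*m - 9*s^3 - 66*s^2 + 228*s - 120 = 4*m^3 - 54*m^2 + 236*m - 9*s^3 + s^2*(7*m - 48) + s*(20*m^2 - 207*m + 531) - 330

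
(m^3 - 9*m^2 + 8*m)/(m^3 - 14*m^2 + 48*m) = (m - 1)/(m - 6)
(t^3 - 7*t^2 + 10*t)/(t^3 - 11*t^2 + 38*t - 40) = t/(t - 4)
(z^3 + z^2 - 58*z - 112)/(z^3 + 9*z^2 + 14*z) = (z - 8)/z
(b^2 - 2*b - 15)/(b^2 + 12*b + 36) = (b^2 - 2*b - 15)/(b^2 + 12*b + 36)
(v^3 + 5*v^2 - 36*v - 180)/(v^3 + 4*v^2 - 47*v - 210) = (v - 6)/(v - 7)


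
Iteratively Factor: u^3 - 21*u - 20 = (u + 1)*(u^2 - u - 20) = (u + 1)*(u + 4)*(u - 5)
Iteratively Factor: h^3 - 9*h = (h)*(h^2 - 9) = h*(h + 3)*(h - 3)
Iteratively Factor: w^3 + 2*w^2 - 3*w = (w + 3)*(w^2 - w) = w*(w + 3)*(w - 1)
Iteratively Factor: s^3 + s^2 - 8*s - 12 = (s - 3)*(s^2 + 4*s + 4) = (s - 3)*(s + 2)*(s + 2)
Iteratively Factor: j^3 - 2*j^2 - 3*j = (j - 3)*(j^2 + j) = (j - 3)*(j + 1)*(j)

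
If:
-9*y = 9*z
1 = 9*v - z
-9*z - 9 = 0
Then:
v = 0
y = 1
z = -1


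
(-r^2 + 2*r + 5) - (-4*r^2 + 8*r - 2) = 3*r^2 - 6*r + 7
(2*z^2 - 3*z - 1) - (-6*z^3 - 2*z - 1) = 6*z^3 + 2*z^2 - z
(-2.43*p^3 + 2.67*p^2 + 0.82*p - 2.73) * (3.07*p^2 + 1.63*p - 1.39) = -7.4601*p^5 + 4.236*p^4 + 10.2472*p^3 - 10.7558*p^2 - 5.5897*p + 3.7947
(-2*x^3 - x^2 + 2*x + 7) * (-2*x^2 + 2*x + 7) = 4*x^5 - 2*x^4 - 20*x^3 - 17*x^2 + 28*x + 49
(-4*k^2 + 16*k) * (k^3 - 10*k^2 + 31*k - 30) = -4*k^5 + 56*k^4 - 284*k^3 + 616*k^2 - 480*k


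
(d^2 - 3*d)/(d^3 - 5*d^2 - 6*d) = (3 - d)/(-d^2 + 5*d + 6)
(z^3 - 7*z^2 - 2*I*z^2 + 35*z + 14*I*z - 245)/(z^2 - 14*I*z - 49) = (z^2 + z*(-7 + 5*I) - 35*I)/(z - 7*I)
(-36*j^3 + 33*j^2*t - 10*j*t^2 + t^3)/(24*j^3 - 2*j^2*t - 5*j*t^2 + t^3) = (-3*j + t)/(2*j + t)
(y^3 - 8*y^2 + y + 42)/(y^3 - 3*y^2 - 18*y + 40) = (y^3 - 8*y^2 + y + 42)/(y^3 - 3*y^2 - 18*y + 40)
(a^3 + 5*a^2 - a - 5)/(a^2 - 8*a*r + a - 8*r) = (-a^2 - 4*a + 5)/(-a + 8*r)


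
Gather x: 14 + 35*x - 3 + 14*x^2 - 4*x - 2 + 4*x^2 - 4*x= 18*x^2 + 27*x + 9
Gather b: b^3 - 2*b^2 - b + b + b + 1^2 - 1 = b^3 - 2*b^2 + b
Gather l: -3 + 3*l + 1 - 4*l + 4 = 2 - l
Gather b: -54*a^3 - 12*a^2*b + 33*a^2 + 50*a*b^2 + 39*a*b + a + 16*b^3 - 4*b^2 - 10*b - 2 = -54*a^3 + 33*a^2 + a + 16*b^3 + b^2*(50*a - 4) + b*(-12*a^2 + 39*a - 10) - 2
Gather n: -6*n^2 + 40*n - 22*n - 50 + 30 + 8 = -6*n^2 + 18*n - 12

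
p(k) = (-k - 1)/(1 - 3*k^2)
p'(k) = 6*k*(-k - 1)/(1 - 3*k^2)^2 - 1/(1 - 3*k^2)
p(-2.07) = -0.09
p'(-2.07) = -0.01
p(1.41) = 0.49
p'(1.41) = -0.63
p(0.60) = 20.00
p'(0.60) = -887.50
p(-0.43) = -1.28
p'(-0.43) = 5.17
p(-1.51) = -0.09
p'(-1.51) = 0.04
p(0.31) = -1.84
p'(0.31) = -6.22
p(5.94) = 0.07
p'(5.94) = -0.01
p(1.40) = 0.49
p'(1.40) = -0.64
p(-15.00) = -0.02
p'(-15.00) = 0.00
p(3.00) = 0.15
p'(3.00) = -0.07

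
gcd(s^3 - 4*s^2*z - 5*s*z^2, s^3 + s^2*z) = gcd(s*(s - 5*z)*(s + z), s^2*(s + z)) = s^2 + s*z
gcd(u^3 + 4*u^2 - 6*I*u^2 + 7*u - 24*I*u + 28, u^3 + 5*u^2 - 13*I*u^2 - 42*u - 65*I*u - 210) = u - 7*I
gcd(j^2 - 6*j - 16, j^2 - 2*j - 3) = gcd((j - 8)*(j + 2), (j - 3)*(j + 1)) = 1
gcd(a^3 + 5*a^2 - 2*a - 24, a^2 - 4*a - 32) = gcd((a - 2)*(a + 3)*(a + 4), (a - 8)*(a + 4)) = a + 4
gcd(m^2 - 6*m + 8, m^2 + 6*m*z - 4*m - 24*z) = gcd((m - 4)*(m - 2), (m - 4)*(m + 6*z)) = m - 4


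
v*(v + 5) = v^2 + 5*v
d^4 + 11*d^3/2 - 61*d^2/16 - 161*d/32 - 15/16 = (d - 5/4)*(d + 1/4)*(d + 1/2)*(d + 6)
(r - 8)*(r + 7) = r^2 - r - 56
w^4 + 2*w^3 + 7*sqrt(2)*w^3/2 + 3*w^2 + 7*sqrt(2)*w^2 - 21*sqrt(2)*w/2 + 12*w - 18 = (w - 1)*(w + 3)*(w + 3*sqrt(2)/2)*(w + 2*sqrt(2))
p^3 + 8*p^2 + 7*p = p*(p + 1)*(p + 7)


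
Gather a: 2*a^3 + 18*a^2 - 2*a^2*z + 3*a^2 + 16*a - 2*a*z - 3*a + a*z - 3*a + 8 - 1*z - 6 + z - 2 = 2*a^3 + a^2*(21 - 2*z) + a*(10 - z)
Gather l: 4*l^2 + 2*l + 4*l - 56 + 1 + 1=4*l^2 + 6*l - 54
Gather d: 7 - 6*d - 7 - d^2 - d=-d^2 - 7*d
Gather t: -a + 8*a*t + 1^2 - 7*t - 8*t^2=-a - 8*t^2 + t*(8*a - 7) + 1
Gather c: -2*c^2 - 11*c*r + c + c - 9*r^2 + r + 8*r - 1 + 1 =-2*c^2 + c*(2 - 11*r) - 9*r^2 + 9*r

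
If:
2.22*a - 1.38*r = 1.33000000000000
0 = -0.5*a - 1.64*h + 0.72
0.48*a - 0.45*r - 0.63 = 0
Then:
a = -0.80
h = 0.68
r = -2.26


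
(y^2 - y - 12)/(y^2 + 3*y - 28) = (y + 3)/(y + 7)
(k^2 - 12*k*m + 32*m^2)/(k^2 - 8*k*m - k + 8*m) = (k - 4*m)/(k - 1)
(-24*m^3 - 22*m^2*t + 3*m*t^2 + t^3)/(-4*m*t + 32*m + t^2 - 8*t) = (6*m^2 + 7*m*t + t^2)/(t - 8)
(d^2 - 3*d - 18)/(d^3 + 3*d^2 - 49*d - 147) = (d - 6)/(d^2 - 49)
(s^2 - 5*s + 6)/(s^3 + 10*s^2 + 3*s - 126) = (s - 2)/(s^2 + 13*s + 42)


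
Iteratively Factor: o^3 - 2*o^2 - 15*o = (o)*(o^2 - 2*o - 15) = o*(o - 5)*(o + 3)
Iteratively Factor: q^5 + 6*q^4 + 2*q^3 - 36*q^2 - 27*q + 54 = (q + 3)*(q^4 + 3*q^3 - 7*q^2 - 15*q + 18) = (q - 2)*(q + 3)*(q^3 + 5*q^2 + 3*q - 9) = (q - 2)*(q + 3)^2*(q^2 + 2*q - 3) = (q - 2)*(q - 1)*(q + 3)^2*(q + 3)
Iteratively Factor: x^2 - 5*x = (x)*(x - 5)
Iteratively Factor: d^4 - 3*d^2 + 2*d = (d + 2)*(d^3 - 2*d^2 + d) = (d - 1)*(d + 2)*(d^2 - d) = (d - 1)^2*(d + 2)*(d)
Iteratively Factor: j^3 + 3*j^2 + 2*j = (j + 2)*(j^2 + j) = (j + 1)*(j + 2)*(j)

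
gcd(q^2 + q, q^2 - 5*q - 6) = q + 1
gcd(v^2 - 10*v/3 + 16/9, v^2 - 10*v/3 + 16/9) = v^2 - 10*v/3 + 16/9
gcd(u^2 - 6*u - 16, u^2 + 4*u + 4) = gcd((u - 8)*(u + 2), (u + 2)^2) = u + 2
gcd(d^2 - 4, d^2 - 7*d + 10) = d - 2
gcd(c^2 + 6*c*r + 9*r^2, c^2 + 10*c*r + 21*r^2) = c + 3*r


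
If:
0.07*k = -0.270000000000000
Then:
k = -3.86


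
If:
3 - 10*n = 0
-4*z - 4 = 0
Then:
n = 3/10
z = -1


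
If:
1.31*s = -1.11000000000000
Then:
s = -0.85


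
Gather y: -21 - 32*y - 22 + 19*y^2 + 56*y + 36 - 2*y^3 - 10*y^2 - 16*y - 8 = -2*y^3 + 9*y^2 + 8*y - 15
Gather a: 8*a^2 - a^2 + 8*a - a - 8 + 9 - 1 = 7*a^2 + 7*a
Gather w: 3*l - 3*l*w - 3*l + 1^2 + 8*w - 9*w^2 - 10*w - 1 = -9*w^2 + w*(-3*l - 2)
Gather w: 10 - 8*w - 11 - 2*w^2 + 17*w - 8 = -2*w^2 + 9*w - 9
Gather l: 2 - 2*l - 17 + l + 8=-l - 7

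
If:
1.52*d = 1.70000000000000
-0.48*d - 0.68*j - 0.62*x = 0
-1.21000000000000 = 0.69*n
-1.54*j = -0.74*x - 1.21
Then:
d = 1.12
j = 0.24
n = -1.75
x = -1.13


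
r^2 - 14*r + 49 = (r - 7)^2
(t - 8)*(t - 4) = t^2 - 12*t + 32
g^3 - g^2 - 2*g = g*(g - 2)*(g + 1)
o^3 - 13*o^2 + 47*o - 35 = (o - 7)*(o - 5)*(o - 1)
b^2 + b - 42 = (b - 6)*(b + 7)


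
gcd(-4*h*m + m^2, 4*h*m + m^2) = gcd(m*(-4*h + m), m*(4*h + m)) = m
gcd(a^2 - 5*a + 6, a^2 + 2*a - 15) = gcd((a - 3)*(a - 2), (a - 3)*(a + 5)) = a - 3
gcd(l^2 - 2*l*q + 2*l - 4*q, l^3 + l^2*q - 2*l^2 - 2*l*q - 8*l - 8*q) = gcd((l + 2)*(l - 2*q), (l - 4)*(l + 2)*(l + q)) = l + 2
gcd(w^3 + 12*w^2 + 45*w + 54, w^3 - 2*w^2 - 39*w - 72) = w^2 + 6*w + 9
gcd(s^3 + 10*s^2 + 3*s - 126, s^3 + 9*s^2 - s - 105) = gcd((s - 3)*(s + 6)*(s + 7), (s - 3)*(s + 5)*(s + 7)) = s^2 + 4*s - 21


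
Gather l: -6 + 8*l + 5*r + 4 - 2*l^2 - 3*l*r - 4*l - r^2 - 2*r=-2*l^2 + l*(4 - 3*r) - r^2 + 3*r - 2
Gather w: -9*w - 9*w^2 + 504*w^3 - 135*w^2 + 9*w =504*w^3 - 144*w^2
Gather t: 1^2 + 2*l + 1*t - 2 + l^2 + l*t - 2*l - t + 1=l^2 + l*t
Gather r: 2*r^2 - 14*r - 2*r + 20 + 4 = 2*r^2 - 16*r + 24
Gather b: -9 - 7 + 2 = -14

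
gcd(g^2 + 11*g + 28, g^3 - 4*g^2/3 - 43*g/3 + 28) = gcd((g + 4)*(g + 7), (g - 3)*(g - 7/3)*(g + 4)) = g + 4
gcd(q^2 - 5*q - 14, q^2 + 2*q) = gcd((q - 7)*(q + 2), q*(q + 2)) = q + 2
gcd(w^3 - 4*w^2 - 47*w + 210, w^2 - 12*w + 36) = w - 6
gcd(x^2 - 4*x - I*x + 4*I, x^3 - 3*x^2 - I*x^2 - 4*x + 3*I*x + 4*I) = x^2 + x*(-4 - I) + 4*I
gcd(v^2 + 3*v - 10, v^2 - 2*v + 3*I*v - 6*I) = v - 2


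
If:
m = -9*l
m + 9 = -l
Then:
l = 9/8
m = -81/8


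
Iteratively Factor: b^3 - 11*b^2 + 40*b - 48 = (b - 4)*(b^2 - 7*b + 12) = (b - 4)^2*(b - 3)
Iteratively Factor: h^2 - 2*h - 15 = (h + 3)*(h - 5)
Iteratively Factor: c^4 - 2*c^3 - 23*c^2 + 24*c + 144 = (c + 3)*(c^3 - 5*c^2 - 8*c + 48) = (c - 4)*(c + 3)*(c^2 - c - 12) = (c - 4)^2*(c + 3)*(c + 3)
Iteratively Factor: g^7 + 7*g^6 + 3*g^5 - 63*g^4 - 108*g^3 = (g)*(g^6 + 7*g^5 + 3*g^4 - 63*g^3 - 108*g^2) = g^2*(g^5 + 7*g^4 + 3*g^3 - 63*g^2 - 108*g) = g^2*(g + 3)*(g^4 + 4*g^3 - 9*g^2 - 36*g) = g^2*(g + 3)*(g + 4)*(g^3 - 9*g) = g^2*(g - 3)*(g + 3)*(g + 4)*(g^2 + 3*g) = g^2*(g - 3)*(g + 3)^2*(g + 4)*(g)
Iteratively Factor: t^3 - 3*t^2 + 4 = (t + 1)*(t^2 - 4*t + 4) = (t - 2)*(t + 1)*(t - 2)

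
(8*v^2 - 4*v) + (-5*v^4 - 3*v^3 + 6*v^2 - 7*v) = -5*v^4 - 3*v^3 + 14*v^2 - 11*v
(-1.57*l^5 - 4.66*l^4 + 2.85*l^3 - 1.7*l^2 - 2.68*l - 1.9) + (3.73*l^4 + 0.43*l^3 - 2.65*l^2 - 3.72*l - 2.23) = -1.57*l^5 - 0.93*l^4 + 3.28*l^3 - 4.35*l^2 - 6.4*l - 4.13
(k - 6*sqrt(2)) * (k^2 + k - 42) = k^3 - 6*sqrt(2)*k^2 + k^2 - 42*k - 6*sqrt(2)*k + 252*sqrt(2)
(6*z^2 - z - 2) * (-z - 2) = -6*z^3 - 11*z^2 + 4*z + 4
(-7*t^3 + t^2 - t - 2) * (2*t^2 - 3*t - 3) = -14*t^5 + 23*t^4 + 16*t^3 - 4*t^2 + 9*t + 6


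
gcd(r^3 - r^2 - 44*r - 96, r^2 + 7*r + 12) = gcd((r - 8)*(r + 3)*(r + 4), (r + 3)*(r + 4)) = r^2 + 7*r + 12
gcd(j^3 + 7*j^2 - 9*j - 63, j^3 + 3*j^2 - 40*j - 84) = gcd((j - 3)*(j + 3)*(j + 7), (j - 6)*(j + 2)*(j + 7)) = j + 7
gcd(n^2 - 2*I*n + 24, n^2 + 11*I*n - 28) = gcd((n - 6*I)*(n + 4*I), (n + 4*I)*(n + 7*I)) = n + 4*I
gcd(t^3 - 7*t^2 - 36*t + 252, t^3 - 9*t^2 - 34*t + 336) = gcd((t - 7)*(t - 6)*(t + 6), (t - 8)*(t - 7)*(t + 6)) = t^2 - t - 42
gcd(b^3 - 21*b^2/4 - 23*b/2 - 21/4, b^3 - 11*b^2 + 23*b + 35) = b^2 - 6*b - 7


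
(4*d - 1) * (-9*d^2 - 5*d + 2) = -36*d^3 - 11*d^2 + 13*d - 2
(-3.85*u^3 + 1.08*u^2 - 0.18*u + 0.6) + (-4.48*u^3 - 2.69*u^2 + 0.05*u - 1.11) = -8.33*u^3 - 1.61*u^2 - 0.13*u - 0.51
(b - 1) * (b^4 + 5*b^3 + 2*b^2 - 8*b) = b^5 + 4*b^4 - 3*b^3 - 10*b^2 + 8*b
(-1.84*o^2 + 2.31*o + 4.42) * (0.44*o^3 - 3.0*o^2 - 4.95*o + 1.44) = -0.8096*o^5 + 6.5364*o^4 + 4.1228*o^3 - 27.3441*o^2 - 18.5526*o + 6.3648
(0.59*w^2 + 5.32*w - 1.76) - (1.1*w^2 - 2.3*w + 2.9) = -0.51*w^2 + 7.62*w - 4.66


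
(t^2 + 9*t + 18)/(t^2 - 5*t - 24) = (t + 6)/(t - 8)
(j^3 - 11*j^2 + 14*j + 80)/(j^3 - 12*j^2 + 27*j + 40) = (j + 2)/(j + 1)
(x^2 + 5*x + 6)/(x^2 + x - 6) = (x + 2)/(x - 2)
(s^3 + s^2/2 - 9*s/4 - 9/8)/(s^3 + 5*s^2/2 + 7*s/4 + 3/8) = (2*s - 3)/(2*s + 1)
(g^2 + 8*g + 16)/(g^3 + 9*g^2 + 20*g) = (g + 4)/(g*(g + 5))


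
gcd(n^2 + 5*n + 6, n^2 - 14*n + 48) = 1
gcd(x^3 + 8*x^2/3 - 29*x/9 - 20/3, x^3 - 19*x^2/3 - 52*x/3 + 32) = x + 3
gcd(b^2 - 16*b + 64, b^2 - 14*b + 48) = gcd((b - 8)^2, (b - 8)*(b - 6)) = b - 8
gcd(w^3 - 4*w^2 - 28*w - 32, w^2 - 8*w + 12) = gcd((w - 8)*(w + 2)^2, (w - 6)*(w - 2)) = 1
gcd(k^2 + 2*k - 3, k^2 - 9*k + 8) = k - 1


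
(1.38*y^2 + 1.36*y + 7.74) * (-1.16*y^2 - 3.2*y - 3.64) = -1.6008*y^4 - 5.9936*y^3 - 18.3536*y^2 - 29.7184*y - 28.1736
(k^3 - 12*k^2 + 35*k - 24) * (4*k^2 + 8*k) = 4*k^5 - 40*k^4 + 44*k^3 + 184*k^2 - 192*k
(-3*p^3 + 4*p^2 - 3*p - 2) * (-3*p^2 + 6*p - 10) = 9*p^5 - 30*p^4 + 63*p^3 - 52*p^2 + 18*p + 20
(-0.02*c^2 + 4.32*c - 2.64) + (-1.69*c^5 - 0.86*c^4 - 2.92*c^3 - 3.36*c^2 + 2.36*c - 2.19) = -1.69*c^5 - 0.86*c^4 - 2.92*c^3 - 3.38*c^2 + 6.68*c - 4.83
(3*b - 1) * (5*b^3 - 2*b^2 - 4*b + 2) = 15*b^4 - 11*b^3 - 10*b^2 + 10*b - 2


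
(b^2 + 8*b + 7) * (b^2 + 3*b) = b^4 + 11*b^3 + 31*b^2 + 21*b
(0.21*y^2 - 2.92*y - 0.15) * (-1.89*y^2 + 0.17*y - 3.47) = -0.3969*y^4 + 5.5545*y^3 - 0.9416*y^2 + 10.1069*y + 0.5205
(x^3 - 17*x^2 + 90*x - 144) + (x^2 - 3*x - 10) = x^3 - 16*x^2 + 87*x - 154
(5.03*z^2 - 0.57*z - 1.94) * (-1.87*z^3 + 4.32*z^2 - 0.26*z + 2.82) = -9.4061*z^5 + 22.7955*z^4 - 0.1424*z^3 + 5.952*z^2 - 1.103*z - 5.4708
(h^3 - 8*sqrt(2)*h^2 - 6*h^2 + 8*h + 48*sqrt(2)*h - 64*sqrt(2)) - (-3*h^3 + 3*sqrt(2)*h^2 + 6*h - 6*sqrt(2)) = 4*h^3 - 11*sqrt(2)*h^2 - 6*h^2 + 2*h + 48*sqrt(2)*h - 58*sqrt(2)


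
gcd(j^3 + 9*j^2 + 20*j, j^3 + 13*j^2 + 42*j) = j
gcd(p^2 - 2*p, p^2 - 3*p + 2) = p - 2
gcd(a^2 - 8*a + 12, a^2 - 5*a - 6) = a - 6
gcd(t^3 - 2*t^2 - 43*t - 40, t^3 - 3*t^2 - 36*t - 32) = t^2 - 7*t - 8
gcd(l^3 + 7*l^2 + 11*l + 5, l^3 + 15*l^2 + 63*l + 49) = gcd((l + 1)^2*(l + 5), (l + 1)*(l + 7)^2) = l + 1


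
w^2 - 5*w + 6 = (w - 3)*(w - 2)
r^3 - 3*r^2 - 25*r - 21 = (r - 7)*(r + 1)*(r + 3)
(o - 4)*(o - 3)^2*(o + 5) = o^4 - 5*o^3 - 17*o^2 + 129*o - 180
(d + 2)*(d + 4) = d^2 + 6*d + 8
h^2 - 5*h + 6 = (h - 3)*(h - 2)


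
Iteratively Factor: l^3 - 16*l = (l + 4)*(l^2 - 4*l) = l*(l + 4)*(l - 4)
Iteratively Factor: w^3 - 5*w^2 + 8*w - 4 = (w - 1)*(w^2 - 4*w + 4) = (w - 2)*(w - 1)*(w - 2)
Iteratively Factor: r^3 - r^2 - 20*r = (r - 5)*(r^2 + 4*r) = r*(r - 5)*(r + 4)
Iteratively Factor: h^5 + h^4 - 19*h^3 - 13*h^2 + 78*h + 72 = (h + 1)*(h^4 - 19*h^2 + 6*h + 72) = (h + 1)*(h + 4)*(h^3 - 4*h^2 - 3*h + 18) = (h - 3)*(h + 1)*(h + 4)*(h^2 - h - 6) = (h - 3)^2*(h + 1)*(h + 4)*(h + 2)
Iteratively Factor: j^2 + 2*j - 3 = (j - 1)*(j + 3)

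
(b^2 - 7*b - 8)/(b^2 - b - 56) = (b + 1)/(b + 7)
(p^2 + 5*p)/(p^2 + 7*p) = (p + 5)/(p + 7)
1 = 1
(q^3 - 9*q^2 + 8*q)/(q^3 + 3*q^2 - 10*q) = (q^2 - 9*q + 8)/(q^2 + 3*q - 10)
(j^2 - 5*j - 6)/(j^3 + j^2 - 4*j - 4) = (j - 6)/(j^2 - 4)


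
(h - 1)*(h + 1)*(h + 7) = h^3 + 7*h^2 - h - 7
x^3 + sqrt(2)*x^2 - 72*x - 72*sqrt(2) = (x - 6*sqrt(2))*(x + sqrt(2))*(x + 6*sqrt(2))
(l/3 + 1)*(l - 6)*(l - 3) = l^3/3 - 2*l^2 - 3*l + 18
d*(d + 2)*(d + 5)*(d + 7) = d^4 + 14*d^3 + 59*d^2 + 70*d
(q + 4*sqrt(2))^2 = q^2 + 8*sqrt(2)*q + 32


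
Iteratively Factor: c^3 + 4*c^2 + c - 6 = (c - 1)*(c^2 + 5*c + 6) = (c - 1)*(c + 2)*(c + 3)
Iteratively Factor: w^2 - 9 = (w - 3)*(w + 3)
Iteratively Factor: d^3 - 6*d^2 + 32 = (d + 2)*(d^2 - 8*d + 16) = (d - 4)*(d + 2)*(d - 4)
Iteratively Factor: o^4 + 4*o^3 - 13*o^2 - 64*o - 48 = (o - 4)*(o^3 + 8*o^2 + 19*o + 12) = (o - 4)*(o + 4)*(o^2 + 4*o + 3) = (o - 4)*(o + 1)*(o + 4)*(o + 3)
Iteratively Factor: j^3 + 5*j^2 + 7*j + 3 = (j + 3)*(j^2 + 2*j + 1) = (j + 1)*(j + 3)*(j + 1)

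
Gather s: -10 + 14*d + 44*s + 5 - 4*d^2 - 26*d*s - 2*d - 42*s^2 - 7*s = -4*d^2 + 12*d - 42*s^2 + s*(37 - 26*d) - 5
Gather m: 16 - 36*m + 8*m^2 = 8*m^2 - 36*m + 16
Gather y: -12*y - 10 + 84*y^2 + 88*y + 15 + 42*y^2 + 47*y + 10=126*y^2 + 123*y + 15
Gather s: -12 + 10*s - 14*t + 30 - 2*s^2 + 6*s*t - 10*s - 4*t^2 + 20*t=-2*s^2 + 6*s*t - 4*t^2 + 6*t + 18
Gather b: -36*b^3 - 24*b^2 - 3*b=-36*b^3 - 24*b^2 - 3*b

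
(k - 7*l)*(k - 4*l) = k^2 - 11*k*l + 28*l^2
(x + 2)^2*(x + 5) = x^3 + 9*x^2 + 24*x + 20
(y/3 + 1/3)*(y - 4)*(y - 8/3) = y^3/3 - 17*y^2/9 + 4*y/3 + 32/9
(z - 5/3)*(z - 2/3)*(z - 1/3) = z^3 - 8*z^2/3 + 17*z/9 - 10/27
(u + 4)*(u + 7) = u^2 + 11*u + 28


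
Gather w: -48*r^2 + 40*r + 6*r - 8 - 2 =-48*r^2 + 46*r - 10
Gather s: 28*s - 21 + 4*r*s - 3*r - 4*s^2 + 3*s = -3*r - 4*s^2 + s*(4*r + 31) - 21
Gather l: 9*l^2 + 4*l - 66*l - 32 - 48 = 9*l^2 - 62*l - 80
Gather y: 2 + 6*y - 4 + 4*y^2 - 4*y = 4*y^2 + 2*y - 2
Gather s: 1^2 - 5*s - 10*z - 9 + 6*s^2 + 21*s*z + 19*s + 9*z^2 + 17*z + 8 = 6*s^2 + s*(21*z + 14) + 9*z^2 + 7*z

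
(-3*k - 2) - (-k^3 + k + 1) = k^3 - 4*k - 3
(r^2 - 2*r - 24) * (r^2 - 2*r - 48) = r^4 - 4*r^3 - 68*r^2 + 144*r + 1152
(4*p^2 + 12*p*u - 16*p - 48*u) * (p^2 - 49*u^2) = 4*p^4 + 12*p^3*u - 16*p^3 - 196*p^2*u^2 - 48*p^2*u - 588*p*u^3 + 784*p*u^2 + 2352*u^3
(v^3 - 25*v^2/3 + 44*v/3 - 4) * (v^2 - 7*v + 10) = v^5 - 46*v^4/3 + 83*v^3 - 190*v^2 + 524*v/3 - 40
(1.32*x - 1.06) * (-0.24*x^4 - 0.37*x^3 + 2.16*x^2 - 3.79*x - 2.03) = -0.3168*x^5 - 0.234*x^4 + 3.2434*x^3 - 7.2924*x^2 + 1.3378*x + 2.1518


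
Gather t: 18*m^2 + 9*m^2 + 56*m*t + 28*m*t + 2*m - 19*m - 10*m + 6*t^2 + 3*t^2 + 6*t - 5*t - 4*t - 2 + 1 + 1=27*m^2 - 27*m + 9*t^2 + t*(84*m - 3)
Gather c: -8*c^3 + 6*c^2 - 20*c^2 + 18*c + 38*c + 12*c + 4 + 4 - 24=-8*c^3 - 14*c^2 + 68*c - 16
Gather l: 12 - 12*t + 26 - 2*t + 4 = 42 - 14*t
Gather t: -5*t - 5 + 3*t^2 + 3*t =3*t^2 - 2*t - 5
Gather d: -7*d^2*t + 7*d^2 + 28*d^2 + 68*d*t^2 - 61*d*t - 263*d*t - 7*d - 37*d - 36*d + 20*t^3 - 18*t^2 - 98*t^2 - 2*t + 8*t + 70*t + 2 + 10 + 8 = d^2*(35 - 7*t) + d*(68*t^2 - 324*t - 80) + 20*t^3 - 116*t^2 + 76*t + 20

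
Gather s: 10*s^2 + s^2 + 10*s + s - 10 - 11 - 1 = 11*s^2 + 11*s - 22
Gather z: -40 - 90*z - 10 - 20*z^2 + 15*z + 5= -20*z^2 - 75*z - 45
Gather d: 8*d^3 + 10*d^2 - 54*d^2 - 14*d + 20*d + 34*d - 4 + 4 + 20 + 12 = 8*d^3 - 44*d^2 + 40*d + 32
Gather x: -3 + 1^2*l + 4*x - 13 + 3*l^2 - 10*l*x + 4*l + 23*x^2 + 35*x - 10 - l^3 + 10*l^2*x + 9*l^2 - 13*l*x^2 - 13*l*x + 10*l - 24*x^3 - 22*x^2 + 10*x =-l^3 + 12*l^2 + 15*l - 24*x^3 + x^2*(1 - 13*l) + x*(10*l^2 - 23*l + 49) - 26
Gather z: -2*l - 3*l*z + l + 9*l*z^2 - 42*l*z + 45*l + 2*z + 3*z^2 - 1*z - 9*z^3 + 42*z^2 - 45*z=44*l - 9*z^3 + z^2*(9*l + 45) + z*(-45*l - 44)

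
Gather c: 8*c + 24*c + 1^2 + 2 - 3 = 32*c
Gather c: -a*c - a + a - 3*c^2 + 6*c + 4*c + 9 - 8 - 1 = -3*c^2 + c*(10 - a)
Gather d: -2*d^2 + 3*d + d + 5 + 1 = -2*d^2 + 4*d + 6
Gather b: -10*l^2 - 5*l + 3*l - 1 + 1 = -10*l^2 - 2*l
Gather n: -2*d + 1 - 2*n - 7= -2*d - 2*n - 6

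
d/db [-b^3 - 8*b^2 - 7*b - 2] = -3*b^2 - 16*b - 7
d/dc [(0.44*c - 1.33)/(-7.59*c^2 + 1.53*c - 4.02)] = (3.3396*c^2 - 20.1894*c + 0.2661)/(57.6081*c^4 - 23.2254*c^3 + 63.3645*c^2 - 12.3012*c + 16.1604)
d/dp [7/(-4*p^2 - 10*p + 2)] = 7*(4*p + 5)/(2*(2*p^2 + 5*p - 1)^2)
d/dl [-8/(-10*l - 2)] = -20/(5*l + 1)^2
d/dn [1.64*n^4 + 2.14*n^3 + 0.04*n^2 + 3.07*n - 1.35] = 6.56*n^3 + 6.42*n^2 + 0.08*n + 3.07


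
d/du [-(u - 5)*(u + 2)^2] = (8 - 3*u)*(u + 2)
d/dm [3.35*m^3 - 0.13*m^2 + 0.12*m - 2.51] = 10.05*m^2 - 0.26*m + 0.12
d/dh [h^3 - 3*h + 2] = 3*h^2 - 3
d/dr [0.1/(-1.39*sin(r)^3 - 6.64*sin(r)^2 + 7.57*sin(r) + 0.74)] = (0.417*sin(r)^2 + 1.328*sin(r) - 0.757)*cos(r)/(1.39*sin(r)^3 + 6.64*sin(r)^2 - 7.57*sin(r) - 0.74)^2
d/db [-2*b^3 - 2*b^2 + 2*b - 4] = -6*b^2 - 4*b + 2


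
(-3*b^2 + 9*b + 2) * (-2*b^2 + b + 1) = 6*b^4 - 21*b^3 + 2*b^2 + 11*b + 2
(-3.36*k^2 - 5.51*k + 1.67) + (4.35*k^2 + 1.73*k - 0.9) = 0.99*k^2 - 3.78*k + 0.77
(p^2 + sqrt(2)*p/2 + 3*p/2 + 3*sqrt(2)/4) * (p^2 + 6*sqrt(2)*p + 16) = p^4 + 3*p^3/2 + 13*sqrt(2)*p^3/2 + 39*sqrt(2)*p^2/4 + 22*p^2 + 8*sqrt(2)*p + 33*p + 12*sqrt(2)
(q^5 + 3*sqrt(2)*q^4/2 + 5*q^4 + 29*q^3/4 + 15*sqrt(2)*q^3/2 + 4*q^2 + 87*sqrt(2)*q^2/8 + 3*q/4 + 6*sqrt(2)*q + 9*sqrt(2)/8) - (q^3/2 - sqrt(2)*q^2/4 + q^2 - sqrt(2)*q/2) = q^5 + 3*sqrt(2)*q^4/2 + 5*q^4 + 27*q^3/4 + 15*sqrt(2)*q^3/2 + 3*q^2 + 89*sqrt(2)*q^2/8 + 3*q/4 + 13*sqrt(2)*q/2 + 9*sqrt(2)/8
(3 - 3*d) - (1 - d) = 2 - 2*d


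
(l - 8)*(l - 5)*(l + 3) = l^3 - 10*l^2 + l + 120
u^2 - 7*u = u*(u - 7)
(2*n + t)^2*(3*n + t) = 12*n^3 + 16*n^2*t + 7*n*t^2 + t^3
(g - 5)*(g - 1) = g^2 - 6*g + 5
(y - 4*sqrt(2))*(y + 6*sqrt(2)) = y^2 + 2*sqrt(2)*y - 48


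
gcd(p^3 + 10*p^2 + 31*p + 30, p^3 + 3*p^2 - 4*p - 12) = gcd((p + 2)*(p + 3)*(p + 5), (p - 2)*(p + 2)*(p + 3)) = p^2 + 5*p + 6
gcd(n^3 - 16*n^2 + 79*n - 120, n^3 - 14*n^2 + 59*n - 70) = n - 5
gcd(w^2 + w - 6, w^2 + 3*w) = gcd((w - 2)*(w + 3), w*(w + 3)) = w + 3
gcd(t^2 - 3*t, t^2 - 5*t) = t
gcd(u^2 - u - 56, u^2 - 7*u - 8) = u - 8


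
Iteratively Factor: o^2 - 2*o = (o - 2)*(o)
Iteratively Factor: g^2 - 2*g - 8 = (g + 2)*(g - 4)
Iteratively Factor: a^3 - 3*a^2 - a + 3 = (a + 1)*(a^2 - 4*a + 3) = (a - 3)*(a + 1)*(a - 1)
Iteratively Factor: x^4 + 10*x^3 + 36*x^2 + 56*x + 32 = (x + 4)*(x^3 + 6*x^2 + 12*x + 8) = (x + 2)*(x + 4)*(x^2 + 4*x + 4) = (x + 2)^2*(x + 4)*(x + 2)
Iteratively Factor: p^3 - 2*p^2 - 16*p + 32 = (p - 4)*(p^2 + 2*p - 8) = (p - 4)*(p - 2)*(p + 4)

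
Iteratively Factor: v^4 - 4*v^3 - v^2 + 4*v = (v)*(v^3 - 4*v^2 - v + 4) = v*(v - 4)*(v^2 - 1) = v*(v - 4)*(v - 1)*(v + 1)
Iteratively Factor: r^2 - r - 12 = (r - 4)*(r + 3)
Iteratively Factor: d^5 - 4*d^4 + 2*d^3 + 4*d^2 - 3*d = (d - 1)*(d^4 - 3*d^3 - d^2 + 3*d) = (d - 3)*(d - 1)*(d^3 - d) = (d - 3)*(d - 1)^2*(d^2 + d) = (d - 3)*(d - 1)^2*(d + 1)*(d)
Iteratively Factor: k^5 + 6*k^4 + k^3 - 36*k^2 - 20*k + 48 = (k + 3)*(k^4 + 3*k^3 - 8*k^2 - 12*k + 16) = (k - 2)*(k + 3)*(k^3 + 5*k^2 + 2*k - 8) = (k - 2)*(k - 1)*(k + 3)*(k^2 + 6*k + 8) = (k - 2)*(k - 1)*(k + 2)*(k + 3)*(k + 4)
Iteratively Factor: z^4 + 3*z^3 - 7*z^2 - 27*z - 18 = (z - 3)*(z^3 + 6*z^2 + 11*z + 6) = (z - 3)*(z + 2)*(z^2 + 4*z + 3) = (z - 3)*(z + 1)*(z + 2)*(z + 3)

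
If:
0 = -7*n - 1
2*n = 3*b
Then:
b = -2/21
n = -1/7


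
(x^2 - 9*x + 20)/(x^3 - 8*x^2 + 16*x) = (x - 5)/(x*(x - 4))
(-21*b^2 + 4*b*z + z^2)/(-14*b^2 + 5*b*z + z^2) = (-3*b + z)/(-2*b + z)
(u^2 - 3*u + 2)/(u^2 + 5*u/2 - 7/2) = 2*(u - 2)/(2*u + 7)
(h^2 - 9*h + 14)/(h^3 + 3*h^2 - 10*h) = (h - 7)/(h*(h + 5))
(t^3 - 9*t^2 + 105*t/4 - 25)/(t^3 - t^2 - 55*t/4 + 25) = (t - 4)/(t + 4)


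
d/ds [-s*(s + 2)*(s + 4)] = -3*s^2 - 12*s - 8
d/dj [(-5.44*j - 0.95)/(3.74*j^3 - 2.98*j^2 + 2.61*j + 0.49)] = (40.6912*j^3 - 5.5522*j^2 - 5.662*j - 0.1861)/(13.9876*j^6 - 22.2904*j^5 + 28.4032*j^4 - 11.8904*j^3 + 3.8917*j^2 + 2.5578*j + 0.2401)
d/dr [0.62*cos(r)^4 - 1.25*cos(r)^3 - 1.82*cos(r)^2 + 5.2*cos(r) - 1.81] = (-2.48*cos(r)^3 + 3.75*cos(r)^2 + 3.64*cos(r) - 5.2)*sin(r)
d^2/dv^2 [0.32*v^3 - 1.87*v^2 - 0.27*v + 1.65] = 1.92*v - 3.74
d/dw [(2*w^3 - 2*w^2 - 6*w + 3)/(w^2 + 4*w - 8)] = 2*(w^4 + 8*w^3 - 25*w^2 + 13*w + 18)/(w^4 + 8*w^3 - 64*w + 64)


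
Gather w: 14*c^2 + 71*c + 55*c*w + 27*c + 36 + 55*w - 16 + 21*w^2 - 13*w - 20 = 14*c^2 + 98*c + 21*w^2 + w*(55*c + 42)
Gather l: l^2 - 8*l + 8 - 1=l^2 - 8*l + 7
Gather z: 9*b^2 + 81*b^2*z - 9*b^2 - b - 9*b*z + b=z*(81*b^2 - 9*b)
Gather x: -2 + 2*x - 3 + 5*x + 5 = 7*x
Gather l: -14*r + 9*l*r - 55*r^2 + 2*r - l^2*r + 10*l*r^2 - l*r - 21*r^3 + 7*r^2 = -l^2*r + l*(10*r^2 + 8*r) - 21*r^3 - 48*r^2 - 12*r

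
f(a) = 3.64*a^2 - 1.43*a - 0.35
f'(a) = 7.28*a - 1.43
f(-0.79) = 3.05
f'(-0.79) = -7.18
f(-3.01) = 36.93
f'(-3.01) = -23.34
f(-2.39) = 23.86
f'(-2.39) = -18.83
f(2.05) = 12.02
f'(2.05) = 13.49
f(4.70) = 73.34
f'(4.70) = 32.79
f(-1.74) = 13.16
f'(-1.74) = -14.10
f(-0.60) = 1.82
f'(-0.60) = -5.80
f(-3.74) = 55.91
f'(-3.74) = -28.66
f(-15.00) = 840.10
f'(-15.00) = -110.63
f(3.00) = 28.12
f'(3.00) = 20.41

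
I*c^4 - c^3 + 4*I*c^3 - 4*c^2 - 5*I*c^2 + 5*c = c*(c + 5)*(c + I)*(I*c - I)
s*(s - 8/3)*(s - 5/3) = s^3 - 13*s^2/3 + 40*s/9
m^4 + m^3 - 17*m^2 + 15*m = m*(m - 3)*(m - 1)*(m + 5)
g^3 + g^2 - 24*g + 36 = (g - 3)*(g - 2)*(g + 6)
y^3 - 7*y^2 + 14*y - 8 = (y - 4)*(y - 2)*(y - 1)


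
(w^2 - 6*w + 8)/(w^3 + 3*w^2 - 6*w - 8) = (w - 4)/(w^2 + 5*w + 4)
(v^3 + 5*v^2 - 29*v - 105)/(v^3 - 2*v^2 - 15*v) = (v + 7)/v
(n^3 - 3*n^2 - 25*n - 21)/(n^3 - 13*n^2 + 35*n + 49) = (n + 3)/(n - 7)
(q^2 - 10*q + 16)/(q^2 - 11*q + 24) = (q - 2)/(q - 3)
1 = 1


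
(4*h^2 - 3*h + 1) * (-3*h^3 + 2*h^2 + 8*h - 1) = -12*h^5 + 17*h^4 + 23*h^3 - 26*h^2 + 11*h - 1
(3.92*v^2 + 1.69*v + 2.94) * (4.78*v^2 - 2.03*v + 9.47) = 18.7376*v^4 + 0.120600000000001*v^3 + 47.7449*v^2 + 10.0361*v + 27.8418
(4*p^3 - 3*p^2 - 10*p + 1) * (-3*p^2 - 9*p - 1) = -12*p^5 - 27*p^4 + 53*p^3 + 90*p^2 + p - 1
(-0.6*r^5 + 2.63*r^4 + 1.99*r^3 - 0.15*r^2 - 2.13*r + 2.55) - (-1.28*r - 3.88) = -0.6*r^5 + 2.63*r^4 + 1.99*r^3 - 0.15*r^2 - 0.85*r + 6.43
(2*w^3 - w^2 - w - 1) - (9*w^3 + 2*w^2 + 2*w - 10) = -7*w^3 - 3*w^2 - 3*w + 9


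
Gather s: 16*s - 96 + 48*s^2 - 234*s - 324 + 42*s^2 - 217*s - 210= 90*s^2 - 435*s - 630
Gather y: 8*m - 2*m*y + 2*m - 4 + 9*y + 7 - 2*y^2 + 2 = 10*m - 2*y^2 + y*(9 - 2*m) + 5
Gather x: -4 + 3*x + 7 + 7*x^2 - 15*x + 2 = 7*x^2 - 12*x + 5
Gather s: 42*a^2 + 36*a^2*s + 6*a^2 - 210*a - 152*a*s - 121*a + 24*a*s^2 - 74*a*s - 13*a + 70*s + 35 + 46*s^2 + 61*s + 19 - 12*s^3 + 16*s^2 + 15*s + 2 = 48*a^2 - 344*a - 12*s^3 + s^2*(24*a + 62) + s*(36*a^2 - 226*a + 146) + 56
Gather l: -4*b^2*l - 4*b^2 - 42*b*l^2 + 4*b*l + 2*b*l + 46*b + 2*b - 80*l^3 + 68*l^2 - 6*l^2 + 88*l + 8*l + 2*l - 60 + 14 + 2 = -4*b^2 + 48*b - 80*l^3 + l^2*(62 - 42*b) + l*(-4*b^2 + 6*b + 98) - 44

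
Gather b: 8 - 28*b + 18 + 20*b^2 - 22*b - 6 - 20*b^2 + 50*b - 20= 0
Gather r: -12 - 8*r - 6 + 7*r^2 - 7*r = 7*r^2 - 15*r - 18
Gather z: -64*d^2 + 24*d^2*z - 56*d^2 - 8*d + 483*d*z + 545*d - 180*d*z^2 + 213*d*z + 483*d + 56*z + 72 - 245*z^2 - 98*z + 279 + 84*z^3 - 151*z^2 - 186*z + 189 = -120*d^2 + 1020*d + 84*z^3 + z^2*(-180*d - 396) + z*(24*d^2 + 696*d - 228) + 540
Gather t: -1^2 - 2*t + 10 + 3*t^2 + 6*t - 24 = 3*t^2 + 4*t - 15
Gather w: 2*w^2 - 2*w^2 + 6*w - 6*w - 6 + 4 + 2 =0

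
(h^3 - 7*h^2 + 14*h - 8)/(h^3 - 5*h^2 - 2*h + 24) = (h^2 - 3*h + 2)/(h^2 - h - 6)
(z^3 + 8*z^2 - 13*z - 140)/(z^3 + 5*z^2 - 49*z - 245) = (z - 4)/(z - 7)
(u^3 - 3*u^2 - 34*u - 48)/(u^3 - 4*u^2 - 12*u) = (u^2 - 5*u - 24)/(u*(u - 6))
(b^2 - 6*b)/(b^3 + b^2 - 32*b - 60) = b/(b^2 + 7*b + 10)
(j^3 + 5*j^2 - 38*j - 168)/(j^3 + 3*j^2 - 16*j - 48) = (j^2 + j - 42)/(j^2 - j - 12)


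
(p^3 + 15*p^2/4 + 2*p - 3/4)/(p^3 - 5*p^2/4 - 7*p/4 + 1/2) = (p + 3)/(p - 2)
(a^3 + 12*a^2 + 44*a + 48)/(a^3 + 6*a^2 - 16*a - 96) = (a + 2)/(a - 4)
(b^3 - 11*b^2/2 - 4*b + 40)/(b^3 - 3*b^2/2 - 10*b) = (b - 4)/b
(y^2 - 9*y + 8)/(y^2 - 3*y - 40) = (y - 1)/(y + 5)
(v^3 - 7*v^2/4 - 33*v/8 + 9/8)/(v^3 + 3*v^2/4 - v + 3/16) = 2*(v - 3)/(2*v - 1)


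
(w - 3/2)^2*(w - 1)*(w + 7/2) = w^4 - w^3/2 - 35*w^2/4 + 129*w/8 - 63/8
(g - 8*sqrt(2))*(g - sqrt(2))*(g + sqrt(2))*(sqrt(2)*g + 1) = sqrt(2)*g^4 - 15*g^3 - 10*sqrt(2)*g^2 + 30*g + 16*sqrt(2)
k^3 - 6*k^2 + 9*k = k*(k - 3)^2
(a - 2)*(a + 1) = a^2 - a - 2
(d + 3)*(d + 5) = d^2 + 8*d + 15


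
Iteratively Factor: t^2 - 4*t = (t - 4)*(t)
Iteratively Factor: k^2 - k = (k - 1)*(k)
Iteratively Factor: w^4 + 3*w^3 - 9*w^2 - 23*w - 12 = (w - 3)*(w^3 + 6*w^2 + 9*w + 4) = (w - 3)*(w + 1)*(w^2 + 5*w + 4) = (w - 3)*(w + 1)*(w + 4)*(w + 1)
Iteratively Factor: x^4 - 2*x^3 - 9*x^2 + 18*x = (x)*(x^3 - 2*x^2 - 9*x + 18) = x*(x + 3)*(x^2 - 5*x + 6) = x*(x - 2)*(x + 3)*(x - 3)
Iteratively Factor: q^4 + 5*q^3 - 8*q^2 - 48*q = (q + 4)*(q^3 + q^2 - 12*q) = q*(q + 4)*(q^2 + q - 12) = q*(q - 3)*(q + 4)*(q + 4)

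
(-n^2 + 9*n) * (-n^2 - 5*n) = n^4 - 4*n^3 - 45*n^2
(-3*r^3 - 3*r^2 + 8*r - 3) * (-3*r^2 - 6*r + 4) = 9*r^5 + 27*r^4 - 18*r^3 - 51*r^2 + 50*r - 12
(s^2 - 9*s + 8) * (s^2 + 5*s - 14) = s^4 - 4*s^3 - 51*s^2 + 166*s - 112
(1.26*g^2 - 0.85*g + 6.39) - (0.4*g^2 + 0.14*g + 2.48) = 0.86*g^2 - 0.99*g + 3.91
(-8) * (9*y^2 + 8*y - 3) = -72*y^2 - 64*y + 24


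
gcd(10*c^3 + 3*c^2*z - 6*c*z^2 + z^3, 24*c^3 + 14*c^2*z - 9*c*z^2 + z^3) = c + z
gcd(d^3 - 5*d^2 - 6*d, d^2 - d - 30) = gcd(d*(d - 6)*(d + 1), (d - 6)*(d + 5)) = d - 6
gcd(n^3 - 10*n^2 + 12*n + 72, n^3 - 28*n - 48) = n^2 - 4*n - 12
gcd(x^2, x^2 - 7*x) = x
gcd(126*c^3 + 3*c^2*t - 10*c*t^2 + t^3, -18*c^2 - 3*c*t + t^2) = -18*c^2 - 3*c*t + t^2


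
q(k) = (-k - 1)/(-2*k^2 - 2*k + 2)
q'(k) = (-k - 1)*(4*k + 2)/(-2*k^2 - 2*k + 2)^2 - 1/(-2*k^2 - 2*k + 2)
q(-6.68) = -0.08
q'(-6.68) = -0.01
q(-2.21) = -0.36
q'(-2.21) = -0.44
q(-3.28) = -0.18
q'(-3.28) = -0.07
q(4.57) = 0.11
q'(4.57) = -0.03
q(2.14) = 0.27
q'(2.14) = -0.17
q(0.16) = -0.71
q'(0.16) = -1.77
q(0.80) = 2.05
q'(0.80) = -10.95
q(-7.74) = -0.07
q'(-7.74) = -0.01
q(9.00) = 0.06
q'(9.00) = -0.00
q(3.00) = 0.18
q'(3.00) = -0.07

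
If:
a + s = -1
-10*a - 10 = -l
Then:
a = -s - 1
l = -10*s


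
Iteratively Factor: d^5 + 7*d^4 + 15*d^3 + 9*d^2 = (d + 3)*(d^4 + 4*d^3 + 3*d^2) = d*(d + 3)*(d^3 + 4*d^2 + 3*d) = d*(d + 3)^2*(d^2 + d) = d*(d + 1)*(d + 3)^2*(d)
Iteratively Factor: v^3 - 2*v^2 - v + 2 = (v + 1)*(v^2 - 3*v + 2) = (v - 2)*(v + 1)*(v - 1)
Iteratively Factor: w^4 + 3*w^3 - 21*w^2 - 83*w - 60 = (w + 1)*(w^3 + 2*w^2 - 23*w - 60) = (w - 5)*(w + 1)*(w^2 + 7*w + 12) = (w - 5)*(w + 1)*(w + 4)*(w + 3)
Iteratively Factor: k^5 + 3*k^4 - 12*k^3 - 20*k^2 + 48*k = (k - 2)*(k^4 + 5*k^3 - 2*k^2 - 24*k) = (k - 2)*(k + 3)*(k^3 + 2*k^2 - 8*k) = k*(k - 2)*(k + 3)*(k^2 + 2*k - 8) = k*(k - 2)^2*(k + 3)*(k + 4)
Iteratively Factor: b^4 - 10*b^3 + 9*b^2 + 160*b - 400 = (b + 4)*(b^3 - 14*b^2 + 65*b - 100) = (b - 5)*(b + 4)*(b^2 - 9*b + 20) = (b - 5)*(b - 4)*(b + 4)*(b - 5)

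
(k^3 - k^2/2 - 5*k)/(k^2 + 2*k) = k - 5/2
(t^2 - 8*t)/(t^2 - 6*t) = (t - 8)/(t - 6)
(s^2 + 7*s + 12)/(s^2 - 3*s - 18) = (s + 4)/(s - 6)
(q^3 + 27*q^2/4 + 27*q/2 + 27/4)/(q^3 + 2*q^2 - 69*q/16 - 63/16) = 4*(q + 3)/(4*q - 7)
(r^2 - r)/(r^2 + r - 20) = r*(r - 1)/(r^2 + r - 20)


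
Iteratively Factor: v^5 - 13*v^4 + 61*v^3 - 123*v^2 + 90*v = (v)*(v^4 - 13*v^3 + 61*v^2 - 123*v + 90) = v*(v - 5)*(v^3 - 8*v^2 + 21*v - 18) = v*(v - 5)*(v - 2)*(v^2 - 6*v + 9) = v*(v - 5)*(v - 3)*(v - 2)*(v - 3)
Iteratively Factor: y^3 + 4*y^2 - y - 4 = (y - 1)*(y^2 + 5*y + 4) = (y - 1)*(y + 1)*(y + 4)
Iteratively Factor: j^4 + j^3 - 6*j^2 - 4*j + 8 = (j + 2)*(j^3 - j^2 - 4*j + 4) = (j - 1)*(j + 2)*(j^2 - 4) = (j - 2)*(j - 1)*(j + 2)*(j + 2)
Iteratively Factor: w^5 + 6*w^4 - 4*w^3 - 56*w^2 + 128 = (w - 2)*(w^4 + 8*w^3 + 12*w^2 - 32*w - 64) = (w - 2)*(w + 2)*(w^3 + 6*w^2 - 32) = (w - 2)^2*(w + 2)*(w^2 + 8*w + 16) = (w - 2)^2*(w + 2)*(w + 4)*(w + 4)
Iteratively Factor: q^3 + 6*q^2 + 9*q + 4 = (q + 1)*(q^2 + 5*q + 4) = (q + 1)*(q + 4)*(q + 1)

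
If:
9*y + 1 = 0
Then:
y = -1/9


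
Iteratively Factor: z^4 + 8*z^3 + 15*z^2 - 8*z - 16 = (z + 4)*(z^3 + 4*z^2 - z - 4) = (z - 1)*(z + 4)*(z^2 + 5*z + 4) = (z - 1)*(z + 1)*(z + 4)*(z + 4)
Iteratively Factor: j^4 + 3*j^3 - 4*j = (j + 2)*(j^3 + j^2 - 2*j) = (j + 2)^2*(j^2 - j) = (j - 1)*(j + 2)^2*(j)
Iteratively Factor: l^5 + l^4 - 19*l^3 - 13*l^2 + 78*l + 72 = (l + 4)*(l^4 - 3*l^3 - 7*l^2 + 15*l + 18) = (l - 3)*(l + 4)*(l^3 - 7*l - 6) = (l - 3)*(l + 1)*(l + 4)*(l^2 - l - 6) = (l - 3)*(l + 1)*(l + 2)*(l + 4)*(l - 3)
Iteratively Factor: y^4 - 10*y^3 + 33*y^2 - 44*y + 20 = (y - 2)*(y^3 - 8*y^2 + 17*y - 10) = (y - 2)^2*(y^2 - 6*y + 5) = (y - 2)^2*(y - 1)*(y - 5)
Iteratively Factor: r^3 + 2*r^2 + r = (r)*(r^2 + 2*r + 1) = r*(r + 1)*(r + 1)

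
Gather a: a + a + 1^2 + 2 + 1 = 2*a + 4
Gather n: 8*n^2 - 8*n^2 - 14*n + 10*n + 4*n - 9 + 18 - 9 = 0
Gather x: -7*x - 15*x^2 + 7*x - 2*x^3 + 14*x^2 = -2*x^3 - x^2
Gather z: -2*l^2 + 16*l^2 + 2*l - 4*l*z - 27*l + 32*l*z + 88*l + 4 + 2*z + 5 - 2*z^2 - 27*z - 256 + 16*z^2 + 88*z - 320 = 14*l^2 + 63*l + 14*z^2 + z*(28*l + 63) - 567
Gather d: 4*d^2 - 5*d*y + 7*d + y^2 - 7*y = 4*d^2 + d*(7 - 5*y) + y^2 - 7*y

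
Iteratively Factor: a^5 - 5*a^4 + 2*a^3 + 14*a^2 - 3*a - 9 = (a + 1)*(a^4 - 6*a^3 + 8*a^2 + 6*a - 9) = (a - 3)*(a + 1)*(a^3 - 3*a^2 - a + 3) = (a - 3)*(a + 1)^2*(a^2 - 4*a + 3) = (a - 3)^2*(a + 1)^2*(a - 1)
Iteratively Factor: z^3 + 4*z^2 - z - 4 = (z + 4)*(z^2 - 1) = (z - 1)*(z + 4)*(z + 1)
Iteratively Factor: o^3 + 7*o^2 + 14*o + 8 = (o + 4)*(o^2 + 3*o + 2) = (o + 2)*(o + 4)*(o + 1)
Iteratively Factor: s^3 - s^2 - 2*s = (s + 1)*(s^2 - 2*s) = s*(s + 1)*(s - 2)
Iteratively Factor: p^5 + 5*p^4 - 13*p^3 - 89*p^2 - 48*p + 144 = (p + 3)*(p^4 + 2*p^3 - 19*p^2 - 32*p + 48) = (p - 4)*(p + 3)*(p^3 + 6*p^2 + 5*p - 12) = (p - 4)*(p - 1)*(p + 3)*(p^2 + 7*p + 12) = (p - 4)*(p - 1)*(p + 3)*(p + 4)*(p + 3)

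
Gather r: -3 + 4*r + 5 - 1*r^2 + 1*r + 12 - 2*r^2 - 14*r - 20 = -3*r^2 - 9*r - 6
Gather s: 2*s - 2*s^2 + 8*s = -2*s^2 + 10*s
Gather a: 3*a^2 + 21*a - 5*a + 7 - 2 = 3*a^2 + 16*a + 5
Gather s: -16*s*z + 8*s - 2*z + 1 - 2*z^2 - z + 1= s*(8 - 16*z) - 2*z^2 - 3*z + 2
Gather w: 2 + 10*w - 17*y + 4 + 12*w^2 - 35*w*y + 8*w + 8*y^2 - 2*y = 12*w^2 + w*(18 - 35*y) + 8*y^2 - 19*y + 6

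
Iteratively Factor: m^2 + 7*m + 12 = (m + 3)*(m + 4)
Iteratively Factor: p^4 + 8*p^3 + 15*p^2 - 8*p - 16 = (p - 1)*(p^3 + 9*p^2 + 24*p + 16) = (p - 1)*(p + 1)*(p^2 + 8*p + 16) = (p - 1)*(p + 1)*(p + 4)*(p + 4)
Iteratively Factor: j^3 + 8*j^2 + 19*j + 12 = (j + 4)*(j^2 + 4*j + 3) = (j + 1)*(j + 4)*(j + 3)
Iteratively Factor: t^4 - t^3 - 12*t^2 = (t)*(t^3 - t^2 - 12*t) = t*(t - 4)*(t^2 + 3*t) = t^2*(t - 4)*(t + 3)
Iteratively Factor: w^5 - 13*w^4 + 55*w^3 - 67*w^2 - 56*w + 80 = (w + 1)*(w^4 - 14*w^3 + 69*w^2 - 136*w + 80) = (w - 5)*(w + 1)*(w^3 - 9*w^2 + 24*w - 16) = (w - 5)*(w - 1)*(w + 1)*(w^2 - 8*w + 16) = (w - 5)*(w - 4)*(w - 1)*(w + 1)*(w - 4)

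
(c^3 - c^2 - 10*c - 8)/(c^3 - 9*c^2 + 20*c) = (c^2 + 3*c + 2)/(c*(c - 5))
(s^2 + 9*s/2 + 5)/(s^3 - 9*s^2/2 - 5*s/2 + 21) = (2*s + 5)/(2*s^2 - 13*s + 21)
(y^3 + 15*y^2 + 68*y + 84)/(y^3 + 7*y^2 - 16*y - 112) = (y^2 + 8*y + 12)/(y^2 - 16)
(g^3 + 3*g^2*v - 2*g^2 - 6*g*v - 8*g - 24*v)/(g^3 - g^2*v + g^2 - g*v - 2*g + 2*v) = (-g^2 - 3*g*v + 4*g + 12*v)/(-g^2 + g*v + g - v)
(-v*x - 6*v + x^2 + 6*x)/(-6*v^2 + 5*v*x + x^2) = (x + 6)/(6*v + x)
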